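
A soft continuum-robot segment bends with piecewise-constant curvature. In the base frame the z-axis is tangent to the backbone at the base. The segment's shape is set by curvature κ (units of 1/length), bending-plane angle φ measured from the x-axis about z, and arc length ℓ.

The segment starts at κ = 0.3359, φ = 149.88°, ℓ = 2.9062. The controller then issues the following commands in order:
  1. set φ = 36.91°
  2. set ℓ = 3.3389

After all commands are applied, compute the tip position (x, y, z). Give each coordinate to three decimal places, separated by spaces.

1.347 1.011 2.682

initial: κ=0.3359, φ=149.88°, ℓ=2.9062
cmd 1: set φ=36.91° → (κ,φ,ℓ)=(0.3359,36.91°,2.9062) → tip=(1.0470,0.7864,2.4661)
cmd 2: set ℓ=3.3389 → (κ,φ,ℓ)=(0.3359,36.91°,3.3389) → tip=(1.3466,1.0114,2.6817)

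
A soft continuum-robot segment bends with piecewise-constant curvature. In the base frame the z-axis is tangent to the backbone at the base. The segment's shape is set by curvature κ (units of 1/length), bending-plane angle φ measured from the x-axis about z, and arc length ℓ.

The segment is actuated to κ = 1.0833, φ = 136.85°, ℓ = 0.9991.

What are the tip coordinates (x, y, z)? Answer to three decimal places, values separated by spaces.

θ = κ·ℓ = 1.0833 × 0.9991 = 1.08233 rad
ρ = (1 − cos θ)/κ = (1 − 0.46928)/1.0833 = 0.48991
z = sin θ / κ = 0.88305/1.0833 = 0.81515
x = ρ cos φ = 0.48991 × cos(136.85°) = -0.35742
y = ρ sin φ = 0.48991 × sin(136.85°) = 0.33506

-0.357 0.335 0.815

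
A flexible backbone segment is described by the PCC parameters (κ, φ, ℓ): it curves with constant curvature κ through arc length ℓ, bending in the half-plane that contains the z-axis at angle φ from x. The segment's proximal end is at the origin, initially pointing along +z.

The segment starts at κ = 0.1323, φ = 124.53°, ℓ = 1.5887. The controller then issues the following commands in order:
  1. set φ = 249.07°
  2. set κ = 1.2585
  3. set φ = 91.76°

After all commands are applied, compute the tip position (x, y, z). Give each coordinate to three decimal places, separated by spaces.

initial: κ=0.1323, φ=124.53°, ℓ=1.5887
cmd 1: set φ=249.07° → (κ,φ,ℓ)=(0.1323,249.07°,1.5887) → tip=(-0.0594,-0.1554,1.5770)
cmd 2: set κ=1.2585 → (κ,φ,ℓ)=(1.2585,249.07°,1.5887) → tip=(-0.4018,-1.0506,0.7227)
cmd 3: set φ=91.76° → (κ,φ,ℓ)=(1.2585,91.76°,1.5887) → tip=(-0.0345,1.1243,0.7227)

-0.035 1.124 0.723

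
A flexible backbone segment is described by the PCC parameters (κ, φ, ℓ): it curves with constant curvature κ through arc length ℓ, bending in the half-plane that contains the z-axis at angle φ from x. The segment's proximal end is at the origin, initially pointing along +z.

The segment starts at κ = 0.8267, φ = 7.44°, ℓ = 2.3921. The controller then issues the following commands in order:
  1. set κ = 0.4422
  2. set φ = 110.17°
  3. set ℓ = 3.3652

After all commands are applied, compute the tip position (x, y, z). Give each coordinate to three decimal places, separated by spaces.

initial: κ=0.8267, φ=7.44°, ℓ=2.3921
cmd 1: set κ=0.4422 → (κ,φ,ℓ)=(0.4422,7.44°,2.3921) → tip=(1.1418,0.1491,1.9703)
cmd 2: set φ=110.17° → (κ,φ,ℓ)=(0.4422,110.17°,2.3921) → tip=(-0.3970,1.0809,1.9703)
cmd 3: set ℓ=3.3652 → (κ,φ,ℓ)=(0.4422,110.17°,3.3652) → tip=(-0.7153,1.9474,2.2537)

-0.715 1.947 2.254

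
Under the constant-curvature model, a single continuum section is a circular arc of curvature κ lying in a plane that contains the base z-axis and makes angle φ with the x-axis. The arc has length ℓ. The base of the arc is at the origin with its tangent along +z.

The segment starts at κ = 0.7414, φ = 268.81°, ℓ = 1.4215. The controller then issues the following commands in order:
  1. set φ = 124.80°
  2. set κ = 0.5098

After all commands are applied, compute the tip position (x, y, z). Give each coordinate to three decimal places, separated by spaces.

initial: κ=0.7414, φ=268.81°, ℓ=1.4215
cmd 1: set φ=124.80° → (κ,φ,ℓ)=(0.7414,124.80°,1.4215) → tip=(-0.3894,0.5602,1.1726)
cmd 2: set κ=0.5098 → (κ,φ,ℓ)=(0.5098,124.80°,1.4215) → tip=(-0.2813,0.4048,1.3003)

-0.281 0.405 1.300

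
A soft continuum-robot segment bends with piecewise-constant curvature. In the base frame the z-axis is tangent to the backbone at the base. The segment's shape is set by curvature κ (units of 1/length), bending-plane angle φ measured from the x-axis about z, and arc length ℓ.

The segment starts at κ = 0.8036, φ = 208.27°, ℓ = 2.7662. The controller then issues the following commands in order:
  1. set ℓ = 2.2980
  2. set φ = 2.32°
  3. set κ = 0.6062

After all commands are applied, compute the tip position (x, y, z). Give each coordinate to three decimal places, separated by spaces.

initial: κ=0.8036, φ=208.27°, ℓ=2.7662
cmd 1: set ℓ=2.2980 → (κ,φ,ℓ)=(0.8036,208.27°,2.2980) → tip=(-1.3945,-0.7499,1.1973)
cmd 2: set φ=2.32° → (κ,φ,ℓ)=(0.8036,2.32°,2.2980) → tip=(1.5821,0.0641,1.1973)
cmd 3: set κ=0.6062 → (κ,φ,ℓ)=(0.6062,2.32°,2.2980) → tip=(1.3568,0.0550,1.6236)

1.357 0.055 1.624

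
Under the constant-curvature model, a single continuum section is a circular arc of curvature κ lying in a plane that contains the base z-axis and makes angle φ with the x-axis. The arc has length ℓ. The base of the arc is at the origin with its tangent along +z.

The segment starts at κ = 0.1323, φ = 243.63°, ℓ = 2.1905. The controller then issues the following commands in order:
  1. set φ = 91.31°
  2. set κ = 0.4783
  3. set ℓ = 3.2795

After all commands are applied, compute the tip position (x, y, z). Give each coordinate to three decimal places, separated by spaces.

-0.048 2.086 2.091

initial: κ=0.1323, φ=243.63°, ℓ=2.1905
cmd 1: set φ=91.31° → (κ,φ,ℓ)=(0.1323,91.31°,2.1905) → tip=(-0.0072,0.3151,2.1600)
cmd 2: set κ=0.4783 → (κ,φ,ℓ)=(0.4783,91.31°,2.1905) → tip=(-0.0239,1.0460,1.8112)
cmd 3: set ℓ=3.2795 → (κ,φ,ℓ)=(0.4783,91.31°,3.2795) → tip=(-0.0477,2.0856,2.0907)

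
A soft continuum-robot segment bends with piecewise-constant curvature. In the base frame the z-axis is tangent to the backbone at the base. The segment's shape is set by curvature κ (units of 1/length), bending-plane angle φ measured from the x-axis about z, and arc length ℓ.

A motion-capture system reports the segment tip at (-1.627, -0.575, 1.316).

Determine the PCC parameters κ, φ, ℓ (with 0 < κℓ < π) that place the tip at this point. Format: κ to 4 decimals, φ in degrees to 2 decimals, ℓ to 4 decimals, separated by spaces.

ρ = √(x²+y²) = √(-1.627² + -0.575²) = 1.72562
φ = atan2(y, x) mod 360° = atan2(-0.575, -1.627) = 199.4640°
|p|² = ρ² + z² = 1.72562² + 1.316² = 4.70961
κ = 2ρ / |p|² = 2×1.72562 / 4.70961 = 0.73281
θ = 2·atan2(ρ, z) = 2·atan2(1.72562, 1.316) = 1.83853 rad
ℓ = θ/κ = 1.83853/0.73281 = 2.50888

0.7328 199.46 2.5089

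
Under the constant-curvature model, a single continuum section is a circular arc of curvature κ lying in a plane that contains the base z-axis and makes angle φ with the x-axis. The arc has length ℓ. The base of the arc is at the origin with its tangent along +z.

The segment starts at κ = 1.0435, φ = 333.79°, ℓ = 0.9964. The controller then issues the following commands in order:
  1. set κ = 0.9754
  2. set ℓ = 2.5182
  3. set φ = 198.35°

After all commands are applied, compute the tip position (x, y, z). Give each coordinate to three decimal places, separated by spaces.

initial: κ=1.0435, φ=333.79°, ℓ=0.9964
cmd 1: set κ=0.9754 → (κ,φ,ℓ)=(0.9754,333.79°,0.9964) → tip=(0.4013,-0.1975,0.8468)
cmd 2: set ℓ=2.5182 → (κ,φ,ℓ)=(0.9754,333.79°,2.5182) → tip=(1.6319,-0.8034,0.6489)
cmd 3: set φ=198.35° → (κ,φ,ℓ)=(0.9754,198.35°,2.5182) → tip=(-1.7265,-0.5726,0.6489)

-1.726 -0.573 0.649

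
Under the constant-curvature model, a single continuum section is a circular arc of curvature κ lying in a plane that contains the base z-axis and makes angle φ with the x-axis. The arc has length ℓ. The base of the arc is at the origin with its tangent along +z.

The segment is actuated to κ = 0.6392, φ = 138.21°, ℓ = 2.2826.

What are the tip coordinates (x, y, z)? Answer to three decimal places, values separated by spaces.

-1.036 0.926 1.555

θ = κ·ℓ = 0.6392 × 2.2826 = 1.45904 rad
ρ = (1 − cos θ)/κ = (1 − 0.11153)/0.6392 = 1.38998
z = sin θ / κ = 0.99376/0.6392 = 1.55470
x = ρ cos φ = 1.38998 × cos(138.21°) = -1.03636
y = ρ sin φ = 1.38998 × sin(138.21°) = 0.92628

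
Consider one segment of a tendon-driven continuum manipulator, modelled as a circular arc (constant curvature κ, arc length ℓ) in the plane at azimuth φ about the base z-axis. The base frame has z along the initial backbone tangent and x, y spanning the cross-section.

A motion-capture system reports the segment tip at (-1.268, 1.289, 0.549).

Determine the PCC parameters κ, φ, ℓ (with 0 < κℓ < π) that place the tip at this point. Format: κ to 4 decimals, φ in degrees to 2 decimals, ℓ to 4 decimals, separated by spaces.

1.0127 134.53 2.5199

ρ = √(x²+y²) = √(-1.268² + 1.289²) = 1.80813
φ = atan2(y, x) mod 360° = atan2(1.289, -1.268) = 134.5295°
|p|² = ρ² + z² = 1.80813² + 0.549² = 3.57075
κ = 2ρ / |p|² = 2×1.80813 / 3.57075 = 1.01275
θ = 2·atan2(ρ, z) = 2·atan2(1.80813, 0.549) = 2.55203 rad
ℓ = θ/κ = 2.55203/1.01275 = 2.51990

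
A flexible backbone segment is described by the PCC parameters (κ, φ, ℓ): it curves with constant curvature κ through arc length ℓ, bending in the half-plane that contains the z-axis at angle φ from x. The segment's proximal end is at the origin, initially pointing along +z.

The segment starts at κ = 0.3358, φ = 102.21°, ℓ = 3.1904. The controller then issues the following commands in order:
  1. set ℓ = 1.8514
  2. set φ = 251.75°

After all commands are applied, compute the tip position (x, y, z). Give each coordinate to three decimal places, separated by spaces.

-0.174 -0.529 1.734

initial: κ=0.3358, φ=102.21°, ℓ=3.1904
cmd 1: set ℓ=1.8514 → (κ,φ,ℓ)=(0.3358,102.21°,1.8514) → tip=(-0.1178,0.5446,1.7344)
cmd 2: set φ=251.75° → (κ,φ,ℓ)=(0.3358,251.75°,1.8514) → tip=(-0.1745,-0.5292,1.7344)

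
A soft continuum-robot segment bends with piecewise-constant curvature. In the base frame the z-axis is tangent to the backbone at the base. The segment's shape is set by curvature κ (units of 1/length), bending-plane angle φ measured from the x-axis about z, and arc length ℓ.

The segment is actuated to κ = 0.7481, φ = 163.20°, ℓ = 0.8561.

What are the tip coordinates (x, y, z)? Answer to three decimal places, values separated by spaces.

θ = κ·ℓ = 0.7481 × 0.8561 = 0.64045 rad
ρ = (1 − cos θ)/κ = (1 − 0.80183)/0.7481 = 0.26490
z = sin θ / κ = 0.59756/0.7481 = 0.79876
x = ρ cos φ = 0.26490 × cos(163.20°) = -0.25359
y = ρ sin φ = 0.26490 × sin(163.20°) = 0.07656

-0.254 0.077 0.799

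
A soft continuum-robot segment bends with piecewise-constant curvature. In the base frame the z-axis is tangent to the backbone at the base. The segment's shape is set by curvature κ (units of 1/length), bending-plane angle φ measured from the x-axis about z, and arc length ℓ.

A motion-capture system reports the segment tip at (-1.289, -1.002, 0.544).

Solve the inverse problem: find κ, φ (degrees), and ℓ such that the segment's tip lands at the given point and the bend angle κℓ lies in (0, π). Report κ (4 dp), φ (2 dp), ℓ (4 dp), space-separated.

ρ = √(x²+y²) = √(-1.289² + -1.002²) = 1.63264
φ = atan2(y, x) mod 360° = atan2(-1.002, -1.289) = 217.8596°
|p|² = ρ² + z² = 1.63264² + 0.544² = 2.96146
κ = 2ρ / |p|² = 2×1.63264 / 2.96146 = 1.10259
θ = 2·atan2(ρ, z) = 2·atan2(1.63264, 0.544) = 2.49833 rad
ℓ = θ/κ = 2.49833/1.10259 = 2.26587

1.1026 217.86 2.2659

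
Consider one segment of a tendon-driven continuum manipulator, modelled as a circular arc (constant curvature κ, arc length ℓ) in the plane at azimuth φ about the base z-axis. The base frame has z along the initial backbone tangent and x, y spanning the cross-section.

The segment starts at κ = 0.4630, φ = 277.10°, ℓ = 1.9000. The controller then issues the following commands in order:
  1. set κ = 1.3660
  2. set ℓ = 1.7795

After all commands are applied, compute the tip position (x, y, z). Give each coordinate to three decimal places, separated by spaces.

initial: κ=0.4630, φ=277.10°, ℓ=1.9000
cmd 1: set κ=1.3660 → (κ,φ,ℓ)=(1.3660,277.10°,1.9000) → tip=(0.1678,-1.3472,0.3803)
cmd 2: set ℓ=1.7795 → (κ,φ,ℓ)=(1.3660,277.10°,1.7795) → tip=(0.1591,-1.2770,0.4776)

0.159 -1.277 0.478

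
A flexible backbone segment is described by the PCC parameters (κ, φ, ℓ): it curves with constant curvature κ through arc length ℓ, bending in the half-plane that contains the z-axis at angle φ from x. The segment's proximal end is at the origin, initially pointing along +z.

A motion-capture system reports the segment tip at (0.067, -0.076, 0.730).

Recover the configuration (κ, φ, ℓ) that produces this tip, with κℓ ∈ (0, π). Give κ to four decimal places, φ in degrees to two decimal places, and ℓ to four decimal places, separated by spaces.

ρ = √(x²+y²) = √(0.067² + -0.076²) = 0.10132
φ = atan2(y, x) mod 360° = atan2(-0.076, 0.067) = 311.3987°
|p|² = ρ² + z² = 0.10132² + 0.730² = 0.54316
κ = 2ρ / |p|² = 2×0.10132 / 0.54316 = 0.37306
θ = 2·atan2(ρ, z) = 2·atan2(0.10132, 0.730) = 0.27582 rad
ℓ = θ/κ = 0.27582/0.37306 = 0.73934

0.3731 311.40 0.7393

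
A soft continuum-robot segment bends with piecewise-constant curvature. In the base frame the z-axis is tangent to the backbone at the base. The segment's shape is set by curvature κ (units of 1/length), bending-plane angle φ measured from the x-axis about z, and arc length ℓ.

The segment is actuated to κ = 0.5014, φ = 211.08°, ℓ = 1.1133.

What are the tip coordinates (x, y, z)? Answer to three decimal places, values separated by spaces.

θ = κ·ℓ = 0.5014 × 1.1133 = 0.55821 rad
ρ = (1 − cos θ)/κ = (1 − 0.84821)/0.5014 = 0.30274
z = sin θ / κ = 0.52967/0.5014 = 1.05638
x = ρ cos φ = 0.30274 × cos(211.08°) = -0.25928
y = ρ sin φ = 0.30274 × sin(211.08°) = -0.15629

-0.259 -0.156 1.056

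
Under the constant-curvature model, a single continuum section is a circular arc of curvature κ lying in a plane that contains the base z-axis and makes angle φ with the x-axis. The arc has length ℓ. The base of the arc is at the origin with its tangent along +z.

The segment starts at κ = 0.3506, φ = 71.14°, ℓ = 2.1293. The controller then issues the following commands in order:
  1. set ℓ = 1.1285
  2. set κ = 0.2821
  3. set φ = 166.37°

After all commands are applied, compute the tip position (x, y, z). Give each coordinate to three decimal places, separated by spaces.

-0.173 0.042 1.110

initial: κ=0.3506, φ=71.14°, ℓ=2.1293
cmd 1: set ℓ=1.1285 → (κ,φ,ℓ)=(0.3506,71.14°,1.1285) → tip=(0.0712,0.2085,1.0993)
cmd 2: set κ=0.2821 → (κ,φ,ℓ)=(0.2821,71.14°,1.1285) → tip=(0.0576,0.1686,1.1095)
cmd 3: set φ=166.37° → (κ,φ,ℓ)=(0.2821,166.37°,1.1285) → tip=(-0.1731,0.0420,1.1095)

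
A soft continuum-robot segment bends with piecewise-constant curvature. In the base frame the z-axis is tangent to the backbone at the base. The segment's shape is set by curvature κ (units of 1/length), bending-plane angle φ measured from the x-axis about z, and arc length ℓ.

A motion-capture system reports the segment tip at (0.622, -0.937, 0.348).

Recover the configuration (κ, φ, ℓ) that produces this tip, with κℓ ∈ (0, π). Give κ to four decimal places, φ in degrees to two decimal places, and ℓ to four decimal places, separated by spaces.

ρ = √(x²+y²) = √(0.622² + -0.937²) = 1.12466
φ = atan2(y, x) mod 360° = atan2(-0.937, 0.622) = 303.5770°
|p|² = ρ² + z² = 1.12466² + 0.348² = 1.38596
κ = 2ρ / |p|² = 2×1.12466 / 1.38596 = 1.62293
θ = 2·atan2(ρ, z) = 2·atan2(1.12466, 0.348) = 2.54143 rad
ℓ = θ/κ = 2.54143/1.62293 = 1.56595

1.6229 303.58 1.5659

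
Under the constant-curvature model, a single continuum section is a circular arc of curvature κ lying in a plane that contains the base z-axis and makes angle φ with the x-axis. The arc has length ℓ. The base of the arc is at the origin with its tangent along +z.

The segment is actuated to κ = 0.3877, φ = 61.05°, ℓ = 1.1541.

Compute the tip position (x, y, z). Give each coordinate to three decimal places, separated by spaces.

θ = κ·ℓ = 0.3877 × 1.1541 = 0.44744 rad
ρ = (1 − cos θ)/κ = (1 − 0.90156)/0.3877 = 0.25392
z = sin θ / κ = 0.43266/0.3877 = 1.11597
x = ρ cos φ = 0.25392 × cos(61.05°) = 0.12291
y = ρ sin φ = 0.25392 × sin(61.05°) = 0.22219

0.123 0.222 1.116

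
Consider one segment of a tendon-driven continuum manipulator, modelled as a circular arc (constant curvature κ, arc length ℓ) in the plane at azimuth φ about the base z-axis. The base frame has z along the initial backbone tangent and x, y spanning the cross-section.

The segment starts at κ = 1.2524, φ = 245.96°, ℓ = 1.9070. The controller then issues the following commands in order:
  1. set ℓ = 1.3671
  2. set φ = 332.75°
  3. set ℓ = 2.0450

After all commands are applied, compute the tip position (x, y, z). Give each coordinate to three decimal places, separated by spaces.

initial: κ=1.2524, φ=245.96°, ℓ=1.9070
cmd 1: set ℓ=1.3671 → (κ,φ,ℓ)=(1.2524,245.96°,1.3671) → tip=(-0.3711,-0.8319,0.7905)
cmd 2: set φ=332.75° → (κ,φ,ℓ)=(1.2524,332.75°,1.3671) → tip=(0.8099,-0.4171,0.7905)
cmd 3: set ℓ=2.0450 → (κ,φ,ℓ)=(1.2524,332.75°,2.0450) → tip=(1.3034,-0.6713,0.4379)

1.303 -0.671 0.438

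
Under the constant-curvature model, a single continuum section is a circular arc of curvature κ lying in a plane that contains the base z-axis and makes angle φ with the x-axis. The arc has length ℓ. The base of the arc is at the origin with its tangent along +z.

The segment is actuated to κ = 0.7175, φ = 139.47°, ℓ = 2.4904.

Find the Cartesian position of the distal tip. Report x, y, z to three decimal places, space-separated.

-1.286 1.100 1.361

θ = κ·ℓ = 0.7175 × 2.4904 = 1.78686 rad
ρ = (1 − cos θ)/κ = (1 − -0.21439)/0.7175 = 1.69253
z = sin θ / κ = 0.97675/0.7175 = 1.36132
x = ρ cos φ = 1.69253 × cos(139.47°) = -1.28643
y = ρ sin φ = 1.69253 × sin(139.47°) = 1.09988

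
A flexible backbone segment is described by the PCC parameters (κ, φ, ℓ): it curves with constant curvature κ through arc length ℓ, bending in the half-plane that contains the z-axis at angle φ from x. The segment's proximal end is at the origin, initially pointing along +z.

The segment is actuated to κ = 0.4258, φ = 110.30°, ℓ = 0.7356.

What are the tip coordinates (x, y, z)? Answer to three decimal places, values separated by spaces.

θ = κ·ℓ = 0.4258 × 0.7356 = 0.31322 rad
ρ = (1 − cos θ)/κ = (1 − 0.95135)/0.4258 = 0.11426
z = sin θ / κ = 0.30812/0.4258 = 0.72363
x = ρ cos φ = 0.11426 × cos(110.30°) = -0.03964
y = ρ sin φ = 0.11426 × sin(110.30°) = 0.10717

-0.040 0.107 0.724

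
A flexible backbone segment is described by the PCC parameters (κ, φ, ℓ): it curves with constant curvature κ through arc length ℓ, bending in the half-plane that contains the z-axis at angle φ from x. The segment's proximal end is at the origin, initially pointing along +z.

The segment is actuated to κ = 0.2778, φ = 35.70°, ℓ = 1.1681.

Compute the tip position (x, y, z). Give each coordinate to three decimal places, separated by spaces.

0.153 0.110 1.148

θ = κ·ℓ = 0.2778 × 1.1681 = 0.32450 rad
ρ = (1 − cos θ)/κ = (1 − 0.94781)/0.2778 = 0.18787
z = sin θ / κ = 0.31883/0.2778 = 1.14771
x = ρ cos φ = 0.18787 × cos(35.70°) = 0.15256
y = ρ sin φ = 0.18787 × sin(35.70°) = 0.10963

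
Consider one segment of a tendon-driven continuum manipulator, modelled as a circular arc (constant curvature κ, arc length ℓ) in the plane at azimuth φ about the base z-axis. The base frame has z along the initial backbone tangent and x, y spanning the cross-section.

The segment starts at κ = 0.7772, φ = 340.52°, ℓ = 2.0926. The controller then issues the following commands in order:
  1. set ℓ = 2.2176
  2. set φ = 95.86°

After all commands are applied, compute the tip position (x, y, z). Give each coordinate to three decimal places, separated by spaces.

initial: κ=0.7772, φ=340.52°, ℓ=2.0926
cmd 1: set ℓ=2.2176 → (κ,φ,ℓ)=(0.7772,340.52°,2.2176) → tip=(1.3976,-0.4944,1.2717)
cmd 2: set φ=95.86° → (κ,φ,ℓ)=(0.7772,95.86°,2.2176) → tip=(-0.1514,1.4747,1.2717)

-0.151 1.475 1.272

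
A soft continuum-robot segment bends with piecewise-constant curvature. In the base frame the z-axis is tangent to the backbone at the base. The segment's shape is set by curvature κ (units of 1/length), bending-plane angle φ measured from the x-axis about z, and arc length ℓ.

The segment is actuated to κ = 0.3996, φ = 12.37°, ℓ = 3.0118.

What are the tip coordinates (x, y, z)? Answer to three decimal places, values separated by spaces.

1.567 0.344 2.336

θ = κ·ℓ = 0.3996 × 3.0118 = 1.20352 rad
ρ = (1 − cos θ)/κ = (1 − 0.35908)/0.3996 = 1.60391
z = sin θ / κ = 0.93331/0.3996 = 2.33560
x = ρ cos φ = 1.60391 × cos(12.37°) = 1.56667
y = ρ sin φ = 1.60391 × sin(12.37°) = 0.34360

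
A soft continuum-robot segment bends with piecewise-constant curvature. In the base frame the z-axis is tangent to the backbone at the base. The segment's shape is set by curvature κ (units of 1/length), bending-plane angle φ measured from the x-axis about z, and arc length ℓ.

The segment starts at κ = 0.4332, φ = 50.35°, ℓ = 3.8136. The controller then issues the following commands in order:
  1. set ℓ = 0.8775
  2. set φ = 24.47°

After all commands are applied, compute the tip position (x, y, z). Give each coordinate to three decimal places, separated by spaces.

0.150 0.068 0.857

initial: κ=0.4332, φ=50.35°, ℓ=3.8136
cmd 1: set ℓ=0.8775 → (κ,φ,ℓ)=(0.4332,50.35°,0.8775) → tip=(0.1051,0.1269,0.8565)
cmd 2: set φ=24.47° → (κ,φ,ℓ)=(0.4332,24.47°,0.8775) → tip=(0.1500,0.0683,0.8565)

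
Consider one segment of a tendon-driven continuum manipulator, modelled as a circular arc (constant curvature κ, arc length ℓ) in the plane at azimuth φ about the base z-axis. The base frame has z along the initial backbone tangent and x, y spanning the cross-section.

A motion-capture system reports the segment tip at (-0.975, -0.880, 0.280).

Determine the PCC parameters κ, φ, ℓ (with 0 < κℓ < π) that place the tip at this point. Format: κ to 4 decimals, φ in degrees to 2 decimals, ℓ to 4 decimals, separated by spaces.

ρ = √(x²+y²) = √(-0.975² + -0.880²) = 1.31340
φ = atan2(y, x) mod 360° = atan2(-0.880, -0.975) = 222.0683°
|p|² = ρ² + z² = 1.31340² + 0.280² = 1.80343
κ = 2ρ / |p|² = 2×1.31340 / 1.80343 = 1.45656
θ = 2·atan2(ρ, z) = 2·atan2(1.31340, 0.280) = 2.72151 rad
ℓ = θ/κ = 2.72151/1.45656 = 1.86844

1.4566 222.07 1.8684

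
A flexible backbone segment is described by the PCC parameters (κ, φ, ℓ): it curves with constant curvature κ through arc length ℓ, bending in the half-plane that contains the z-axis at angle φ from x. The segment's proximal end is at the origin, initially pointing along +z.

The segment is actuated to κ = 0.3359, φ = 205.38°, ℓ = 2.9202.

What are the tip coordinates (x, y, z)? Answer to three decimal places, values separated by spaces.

θ = κ·ℓ = 0.3359 × 2.9202 = 0.98090 rad
ρ = (1 − cos θ)/κ = (1 − 0.55628)/0.3359 = 1.32099
z = sin θ / κ = 0.83100/0.3359 = 2.47394
x = ρ cos φ = 1.32099 × cos(205.38°) = -1.19350
y = ρ sin φ = 1.32099 × sin(205.38°) = -0.56620

-1.193 -0.566 2.474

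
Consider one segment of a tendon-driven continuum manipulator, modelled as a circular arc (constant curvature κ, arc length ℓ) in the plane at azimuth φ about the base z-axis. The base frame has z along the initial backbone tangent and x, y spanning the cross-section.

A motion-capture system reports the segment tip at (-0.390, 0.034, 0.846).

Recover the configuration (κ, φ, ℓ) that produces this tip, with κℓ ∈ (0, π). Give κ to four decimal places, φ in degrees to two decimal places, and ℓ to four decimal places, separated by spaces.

ρ = √(x²+y²) = √(-0.390² + 0.034²) = 0.39148
φ = atan2(y, x) mod 360° = atan2(0.034, -0.390) = 175.0176°
|p|² = ρ² + z² = 0.39148² + 0.846² = 0.86897
κ = 2ρ / |p|² = 2×0.39148 / 0.86897 = 0.90102
θ = 2·atan2(ρ, z) = 2·atan2(0.39148, 0.846) = 0.86680 rad
ℓ = θ/κ = 0.86680/0.90102 = 0.96202

0.9010 175.02 0.9620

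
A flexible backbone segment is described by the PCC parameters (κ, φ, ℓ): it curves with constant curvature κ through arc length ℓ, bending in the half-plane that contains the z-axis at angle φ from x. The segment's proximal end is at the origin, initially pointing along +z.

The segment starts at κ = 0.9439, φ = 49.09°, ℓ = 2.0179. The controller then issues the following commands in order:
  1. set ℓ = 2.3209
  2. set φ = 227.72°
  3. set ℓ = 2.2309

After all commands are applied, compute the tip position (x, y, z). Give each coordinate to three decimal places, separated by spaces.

initial: κ=0.9439, φ=49.09°, ℓ=2.0179
cmd 1: set ℓ=2.3209 → (κ,φ,ℓ)=(0.9439,49.09°,2.3209) → tip=(1.0969,1.2658,0.8623)
cmd 2: set φ=227.72° → (κ,φ,ℓ)=(0.9439,227.72°,2.3209) → tip=(-1.1268,-1.2392,0.8623)
cmd 3: set ℓ=2.2309 → (κ,φ,ℓ)=(0.9439,227.72°,2.2309) → tip=(-1.0761,-1.1834,0.9114)

-1.076 -1.183 0.911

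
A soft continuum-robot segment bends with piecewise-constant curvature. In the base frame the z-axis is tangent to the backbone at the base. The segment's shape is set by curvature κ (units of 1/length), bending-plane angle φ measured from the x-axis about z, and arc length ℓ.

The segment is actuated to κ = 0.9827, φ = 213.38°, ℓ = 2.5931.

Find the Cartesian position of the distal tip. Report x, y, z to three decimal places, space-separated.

θ = κ·ℓ = 0.9827 × 2.5931 = 2.54824 rad
ρ = (1 − cos θ)/κ = (1 − -0.82907)/0.9827 = 1.86127
z = sin θ / κ = 0.55914/0.9827 = 0.56899
x = ρ cos φ = 1.86127 × cos(213.38°) = -1.55424
y = ρ sin φ = 1.86127 × sin(213.38°) = -1.02405

-1.554 -1.024 0.569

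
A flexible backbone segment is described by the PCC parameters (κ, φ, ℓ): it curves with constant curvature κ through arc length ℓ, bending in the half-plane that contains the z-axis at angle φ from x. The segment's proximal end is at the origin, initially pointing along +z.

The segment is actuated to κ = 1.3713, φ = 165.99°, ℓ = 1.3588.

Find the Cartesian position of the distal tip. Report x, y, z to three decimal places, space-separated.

θ = κ·ℓ = 1.3713 × 1.3588 = 1.86332 rad
ρ = (1 − cos θ)/κ = (1 − -0.28837)/1.3713 = 0.93953
z = sin θ / κ = 0.95752/1.3713 = 0.69826
x = ρ cos φ = 0.93953 × cos(165.99°) = -0.91158
y = ρ sin φ = 0.93953 × sin(165.99°) = 0.22745

-0.912 0.227 0.698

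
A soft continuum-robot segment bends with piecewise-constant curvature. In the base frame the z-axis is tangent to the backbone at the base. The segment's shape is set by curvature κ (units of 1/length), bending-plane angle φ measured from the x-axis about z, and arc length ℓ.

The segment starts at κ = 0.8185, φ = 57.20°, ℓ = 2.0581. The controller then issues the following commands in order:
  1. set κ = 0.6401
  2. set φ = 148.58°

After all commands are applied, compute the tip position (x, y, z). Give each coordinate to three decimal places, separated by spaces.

initial: κ=0.8185, φ=57.20°, ℓ=2.0581
cmd 1: set κ=0.6401 → (κ,φ,ℓ)=(0.6401,57.20°,2.0581) → tip=(0.6341,0.9840,1.5124)
cmd 2: set φ=148.58° → (κ,φ,ℓ)=(0.6401,148.58°,2.0581) → tip=(-0.9989,0.6102,1.5124)

-0.999 0.610 1.512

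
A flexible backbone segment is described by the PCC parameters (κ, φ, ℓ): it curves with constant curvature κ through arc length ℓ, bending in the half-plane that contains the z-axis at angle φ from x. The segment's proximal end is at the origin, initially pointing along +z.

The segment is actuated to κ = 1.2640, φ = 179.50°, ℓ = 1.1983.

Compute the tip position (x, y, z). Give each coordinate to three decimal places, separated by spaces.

θ = κ·ℓ = 1.2640 × 1.1983 = 1.51465 rad
ρ = (1 − cos θ)/κ = (1 − 0.05612)/1.2640 = 0.74674
z = sin θ / κ = 0.99842/1.2640 = 0.78989
x = ρ cos φ = 0.74674 × cos(179.50°) = -0.74672
y = ρ sin φ = 0.74674 × sin(179.50°) = 0.00652

-0.747 0.007 0.790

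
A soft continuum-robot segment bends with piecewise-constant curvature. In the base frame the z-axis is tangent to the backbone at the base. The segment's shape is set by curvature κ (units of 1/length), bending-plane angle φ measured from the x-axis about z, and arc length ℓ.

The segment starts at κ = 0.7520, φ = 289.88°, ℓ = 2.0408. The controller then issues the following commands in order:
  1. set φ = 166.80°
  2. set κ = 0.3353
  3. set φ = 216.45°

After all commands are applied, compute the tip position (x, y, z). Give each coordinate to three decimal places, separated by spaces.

-0.540 -0.399 1.885

initial: κ=0.7520, φ=289.88°, ℓ=2.0408
cmd 1: set φ=166.80° → (κ,φ,ℓ)=(0.7520,166.80°,2.0408) → tip=(-1.2479,0.2927,1.3289)
cmd 2: set κ=0.3353 → (κ,φ,ℓ)=(0.3353,166.80°,2.0408) → tip=(-0.6537,0.1533,1.8852)
cmd 3: set φ=216.45° → (κ,φ,ℓ)=(0.3353,216.45°,2.0408) → tip=(-0.5401,-0.3989,1.8852)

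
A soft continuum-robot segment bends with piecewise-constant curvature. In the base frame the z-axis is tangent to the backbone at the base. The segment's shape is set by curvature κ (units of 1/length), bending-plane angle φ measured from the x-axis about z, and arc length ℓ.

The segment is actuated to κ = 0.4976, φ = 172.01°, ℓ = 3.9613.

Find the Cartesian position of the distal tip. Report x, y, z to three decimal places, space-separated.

θ = κ·ℓ = 0.4976 × 3.9613 = 1.97114 rad
ρ = (1 − cos θ)/κ = (1 − -0.38974)/0.4976 = 2.79288
z = sin θ / κ = 0.92093/0.4976 = 1.85074
x = ρ cos φ = 2.79288 × cos(172.01°) = -2.76577
y = ρ sin φ = 2.79288 × sin(172.01°) = 0.38821

-2.766 0.388 1.851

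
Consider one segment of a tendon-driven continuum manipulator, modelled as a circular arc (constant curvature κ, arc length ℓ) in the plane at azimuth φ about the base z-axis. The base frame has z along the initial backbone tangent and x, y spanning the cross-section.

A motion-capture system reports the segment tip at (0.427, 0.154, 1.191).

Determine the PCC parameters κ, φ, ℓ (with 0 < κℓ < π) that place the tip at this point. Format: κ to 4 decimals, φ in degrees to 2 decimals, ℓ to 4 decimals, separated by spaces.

ρ = √(x²+y²) = √(0.427² + 0.154²) = 0.45392
φ = atan2(y, x) mod 360° = atan2(0.154, 0.427) = 19.8321°
|p|² = ρ² + z² = 0.45392² + 1.191² = 1.62453
κ = 2ρ / |p|² = 2×0.45392 / 1.62453 = 0.55884
θ = 2·atan2(ρ, z) = 2·atan2(0.45392, 1.191) = 0.72826 rad
ℓ = θ/κ = 0.72826/0.55884 = 1.30318

0.5588 19.83 1.3032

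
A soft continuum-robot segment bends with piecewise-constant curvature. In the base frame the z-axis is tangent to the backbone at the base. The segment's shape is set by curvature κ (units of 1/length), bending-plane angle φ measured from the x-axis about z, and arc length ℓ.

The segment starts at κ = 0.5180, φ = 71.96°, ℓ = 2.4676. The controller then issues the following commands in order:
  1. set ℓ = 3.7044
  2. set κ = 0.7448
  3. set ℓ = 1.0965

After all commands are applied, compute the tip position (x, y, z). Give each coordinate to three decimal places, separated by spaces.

initial: κ=0.5180, φ=71.96°, ℓ=2.4676
cmd 1: set ℓ=3.7044 → (κ,φ,ℓ)=(0.5180,71.96°,3.7044) → tip=(0.8018,2.4617,1.8147)
cmd 2: set κ=0.7448 → (κ,φ,ℓ)=(0.7448,71.96°,3.7044) → tip=(0.8015,2.4610,0.5012)
cmd 3: set ℓ=1.0965 → (κ,φ,ℓ)=(0.7448,71.96°,1.0965) → tip=(0.1311,0.4026,0.9786)

0.131 0.403 0.979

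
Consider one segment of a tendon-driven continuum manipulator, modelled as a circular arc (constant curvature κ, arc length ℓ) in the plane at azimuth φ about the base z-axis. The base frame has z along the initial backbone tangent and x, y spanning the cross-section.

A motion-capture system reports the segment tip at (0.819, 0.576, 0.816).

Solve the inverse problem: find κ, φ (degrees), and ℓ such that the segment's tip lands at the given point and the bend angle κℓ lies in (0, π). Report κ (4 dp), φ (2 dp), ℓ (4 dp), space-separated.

1.2003 35.12 1.4780

ρ = √(x²+y²) = √(0.819² + 0.576²) = 1.00127
φ = atan2(y, x) mod 360° = atan2(0.576, 0.819) = 35.1186°
|p|² = ρ² + z² = 1.00127² + 0.816² = 1.66839
κ = 2ρ / |p|² = 2×1.00127 / 1.66839 = 1.20028
θ = 2·atan2(ρ, z) = 2·atan2(1.00127, 0.816) = 1.77399 rad
ℓ = θ/κ = 1.77399/1.20028 = 1.47798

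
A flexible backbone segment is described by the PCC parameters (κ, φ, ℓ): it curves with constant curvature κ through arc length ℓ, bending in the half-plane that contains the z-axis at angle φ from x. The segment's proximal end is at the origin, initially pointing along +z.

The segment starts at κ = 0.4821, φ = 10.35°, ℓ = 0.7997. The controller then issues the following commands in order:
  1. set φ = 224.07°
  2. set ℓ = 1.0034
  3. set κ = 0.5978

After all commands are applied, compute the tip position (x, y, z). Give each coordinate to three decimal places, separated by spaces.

initial: κ=0.4821, φ=10.35°, ℓ=0.7997
cmd 1: set φ=224.07° → (κ,φ,ℓ)=(0.4821,224.07°,0.7997) → tip=(-0.1094,-0.1059,0.7800)
cmd 2: set ℓ=1.0034 → (κ,φ,ℓ)=(0.4821,224.07°,1.0034) → tip=(-0.1710,-0.1655,0.9647)
cmd 3: set κ=0.5978 → (κ,φ,ℓ)=(0.5978,224.07°,1.0034) → tip=(-0.2098,-0.2031,0.9443)

-0.210 -0.203 0.944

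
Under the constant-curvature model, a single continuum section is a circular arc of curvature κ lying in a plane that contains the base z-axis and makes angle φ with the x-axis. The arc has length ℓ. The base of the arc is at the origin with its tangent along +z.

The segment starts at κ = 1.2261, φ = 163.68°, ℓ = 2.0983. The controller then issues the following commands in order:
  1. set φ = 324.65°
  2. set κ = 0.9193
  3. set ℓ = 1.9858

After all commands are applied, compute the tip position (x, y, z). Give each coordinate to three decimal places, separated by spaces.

initial: κ=1.2261, φ=163.68°, ℓ=2.0983
cmd 1: set φ=324.65° → (κ,φ,ℓ)=(1.2261,324.65°,2.0983) → tip=(1.2257,-0.8694,0.4393)
cmd 2: set κ=0.9193 → (κ,φ,ℓ)=(0.9193,324.65°,2.0983) → tip=(1.1983,-0.8500,1.0188)
cmd 3: set ℓ=1.9858 → (κ,φ,ℓ)=(0.9193,324.65°,1.9858) → tip=(1.1108,-0.7880,1.0527)

1.111 -0.788 1.053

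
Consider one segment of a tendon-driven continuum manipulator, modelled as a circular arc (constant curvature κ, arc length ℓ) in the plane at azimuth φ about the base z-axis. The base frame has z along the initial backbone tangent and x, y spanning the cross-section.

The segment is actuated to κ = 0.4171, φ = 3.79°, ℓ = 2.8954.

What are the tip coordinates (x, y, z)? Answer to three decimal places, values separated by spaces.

θ = κ·ℓ = 0.4171 × 2.8954 = 1.20767 rad
ρ = (1 − cos θ)/κ = (1 − 0.35520)/0.4171 = 1.54592
z = sin θ / κ = 0.93479/0.4171 = 2.24117
x = ρ cos φ = 1.54592 × cos(3.79°) = 1.54254
y = ρ sin φ = 1.54592 × sin(3.79°) = 0.10218

1.543 0.102 2.241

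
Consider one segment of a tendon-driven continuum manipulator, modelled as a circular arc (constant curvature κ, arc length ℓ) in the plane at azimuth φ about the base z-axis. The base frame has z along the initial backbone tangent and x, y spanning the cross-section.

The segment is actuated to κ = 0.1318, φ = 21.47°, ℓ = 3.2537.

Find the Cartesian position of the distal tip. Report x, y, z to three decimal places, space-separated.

θ = κ·ℓ = 0.1318 × 3.2537 = 0.42884 rad
ρ = (1 − cos θ)/κ = (1 − 0.90945)/0.1318 = 0.68703
z = sin θ / κ = 0.41581/0.1318 = 3.15489
x = ρ cos φ = 0.68703 × cos(21.47°) = 0.63935
y = ρ sin φ = 0.68703 × sin(21.47°) = 0.25146

0.639 0.251 3.155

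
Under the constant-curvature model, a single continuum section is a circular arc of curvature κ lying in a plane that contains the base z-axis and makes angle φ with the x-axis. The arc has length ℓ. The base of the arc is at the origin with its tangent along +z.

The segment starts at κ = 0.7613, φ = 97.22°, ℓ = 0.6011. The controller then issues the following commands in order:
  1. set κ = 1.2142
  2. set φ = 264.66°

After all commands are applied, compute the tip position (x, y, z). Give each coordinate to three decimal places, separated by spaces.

initial: κ=0.7613, φ=97.22°, ℓ=0.6011
cmd 1: set κ=1.2142 → (κ,φ,ℓ)=(1.2142,97.22°,0.6011) → tip=(-0.0264,0.2081,0.5491)
cmd 2: set φ=264.66° → (κ,φ,ℓ)=(1.2142,264.66°,0.6011) → tip=(-0.0195,-0.2089,0.5491)

-0.020 -0.209 0.549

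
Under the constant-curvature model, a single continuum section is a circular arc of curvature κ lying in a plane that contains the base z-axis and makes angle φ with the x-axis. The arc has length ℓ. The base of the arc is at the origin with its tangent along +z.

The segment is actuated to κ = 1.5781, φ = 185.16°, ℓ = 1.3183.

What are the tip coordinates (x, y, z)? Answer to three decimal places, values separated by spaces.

θ = κ·ℓ = 1.5781 × 1.3183 = 2.08041 rad
ρ = (1 − cos θ)/κ = (1 − -0.48784)/1.5781 = 0.94280
z = sin θ / κ = 0.87293/1.5781 = 0.55315
x = ρ cos φ = 0.94280 × cos(185.16°) = -0.93898
y = ρ sin φ = 0.94280 × sin(185.16°) = -0.08479

-0.939 -0.085 0.553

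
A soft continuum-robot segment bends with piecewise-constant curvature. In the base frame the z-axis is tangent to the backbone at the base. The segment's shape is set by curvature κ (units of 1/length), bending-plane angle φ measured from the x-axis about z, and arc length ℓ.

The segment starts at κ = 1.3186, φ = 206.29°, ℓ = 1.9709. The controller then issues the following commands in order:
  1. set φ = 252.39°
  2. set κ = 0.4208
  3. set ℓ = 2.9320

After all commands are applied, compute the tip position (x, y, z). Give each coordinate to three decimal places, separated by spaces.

initial: κ=1.3186, φ=206.29°, ℓ=1.9709
cmd 1: set φ=252.39° → (κ,φ,ℓ)=(1.3186,252.39°,1.9709) → tip=(-0.4259,-1.3418,0.3917)
cmd 2: set κ=0.4208 → (κ,φ,ℓ)=(0.4208,252.39°,1.9709) → tip=(-0.2334,-0.7353,1.7526)
cmd 3: set ℓ=2.9320 → (κ,φ,ℓ)=(0.4208,252.39°,2.9320) → tip=(-0.4812,-1.5161,2.2427)

-0.481 -1.516 2.243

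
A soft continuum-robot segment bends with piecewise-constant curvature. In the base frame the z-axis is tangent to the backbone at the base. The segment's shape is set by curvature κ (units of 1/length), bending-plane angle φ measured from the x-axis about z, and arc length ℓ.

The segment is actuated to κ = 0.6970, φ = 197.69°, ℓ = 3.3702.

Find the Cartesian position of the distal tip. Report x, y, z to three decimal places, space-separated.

θ = κ·ℓ = 0.6970 × 3.3702 = 2.34903 rad
ρ = (1 − cos θ)/κ = (1 − -0.70202)/0.6970 = 2.44193
z = sin θ / κ = 0.71216/0.6970 = 1.02174
x = ρ cos φ = 2.44193 × cos(197.69°) = -2.32646
y = ρ sin φ = 2.44193 × sin(197.69°) = -0.74202

-2.326 -0.742 1.022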